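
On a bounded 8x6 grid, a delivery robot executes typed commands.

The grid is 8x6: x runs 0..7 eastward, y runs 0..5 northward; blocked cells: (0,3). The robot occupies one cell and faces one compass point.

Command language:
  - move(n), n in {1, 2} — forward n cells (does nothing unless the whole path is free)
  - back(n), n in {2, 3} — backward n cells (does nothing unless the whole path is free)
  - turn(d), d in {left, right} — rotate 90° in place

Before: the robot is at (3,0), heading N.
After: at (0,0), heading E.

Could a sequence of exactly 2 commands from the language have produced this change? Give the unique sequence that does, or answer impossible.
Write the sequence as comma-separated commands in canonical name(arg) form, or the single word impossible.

turn(right), back(3)

key: running back(3) before turn(right) would end elsewhere — order is forced
from: at (3,0), heading N
[1] after turn(right): at (3,0), heading E
[2] after back(3): at (0,0), heading E
all 36 alternatives checked — unique.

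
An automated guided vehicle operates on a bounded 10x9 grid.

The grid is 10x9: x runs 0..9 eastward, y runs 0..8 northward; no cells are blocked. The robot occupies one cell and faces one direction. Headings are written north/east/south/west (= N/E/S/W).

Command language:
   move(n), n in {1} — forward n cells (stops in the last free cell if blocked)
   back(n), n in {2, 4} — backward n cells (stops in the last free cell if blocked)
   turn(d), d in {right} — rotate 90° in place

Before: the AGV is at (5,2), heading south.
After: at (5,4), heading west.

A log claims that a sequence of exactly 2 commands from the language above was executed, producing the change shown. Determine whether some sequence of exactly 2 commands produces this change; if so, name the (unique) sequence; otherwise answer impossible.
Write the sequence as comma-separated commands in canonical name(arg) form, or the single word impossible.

key: running turn(right) before back(2) would end elsewhere — order is forced
t0: at (5,2), heading south
[1] after back(2): at (5,4), heading south
[2] after turn(right): at (5,4), heading west
uniquely the one of 16 2-step routes that fits.

back(2), turn(right)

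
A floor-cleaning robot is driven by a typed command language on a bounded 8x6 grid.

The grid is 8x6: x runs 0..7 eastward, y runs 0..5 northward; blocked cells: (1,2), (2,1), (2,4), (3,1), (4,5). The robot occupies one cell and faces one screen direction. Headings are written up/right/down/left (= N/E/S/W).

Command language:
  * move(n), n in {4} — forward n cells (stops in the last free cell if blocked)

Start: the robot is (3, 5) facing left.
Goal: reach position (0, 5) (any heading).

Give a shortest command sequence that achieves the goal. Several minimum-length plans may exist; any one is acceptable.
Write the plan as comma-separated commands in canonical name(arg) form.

begin: (3, 5) facing left
[1] after move(4): (0, 5) facing left
minimal: 1 command(s), checked below 1.

move(4)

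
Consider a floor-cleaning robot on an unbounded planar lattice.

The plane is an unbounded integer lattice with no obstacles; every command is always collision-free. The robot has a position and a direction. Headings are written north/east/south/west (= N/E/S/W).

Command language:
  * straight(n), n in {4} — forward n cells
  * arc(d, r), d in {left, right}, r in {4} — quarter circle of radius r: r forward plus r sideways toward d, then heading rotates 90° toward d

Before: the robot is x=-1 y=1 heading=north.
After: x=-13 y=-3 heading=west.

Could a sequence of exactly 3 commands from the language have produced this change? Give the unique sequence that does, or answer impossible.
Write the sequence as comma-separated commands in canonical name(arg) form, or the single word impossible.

key: cell and facing (now W) both changed — the 3 commands mix motion and turning
start: x=-1 y=1 heading=north
t=1 arc(left, 4) ⇒ x=-5 y=5 heading=west
t=2 arc(left, 4) ⇒ x=-9 y=1 heading=south
t=3 arc(right, 4) ⇒ x=-13 y=-3 heading=west
all 27 alternatives checked — unique.

arc(left, 4), arc(left, 4), arc(right, 4)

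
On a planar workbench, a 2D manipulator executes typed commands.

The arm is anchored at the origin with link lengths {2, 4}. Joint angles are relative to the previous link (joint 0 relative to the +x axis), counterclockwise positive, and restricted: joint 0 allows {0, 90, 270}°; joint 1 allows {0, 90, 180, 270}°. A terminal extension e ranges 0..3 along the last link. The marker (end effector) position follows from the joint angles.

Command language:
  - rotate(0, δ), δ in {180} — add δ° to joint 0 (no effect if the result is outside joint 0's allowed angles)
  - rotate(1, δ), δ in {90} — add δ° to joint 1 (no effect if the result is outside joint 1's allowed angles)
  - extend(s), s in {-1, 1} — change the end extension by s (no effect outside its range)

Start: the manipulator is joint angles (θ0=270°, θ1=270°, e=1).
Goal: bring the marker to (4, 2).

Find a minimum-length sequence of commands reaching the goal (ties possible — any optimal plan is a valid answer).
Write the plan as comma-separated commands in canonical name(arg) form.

extend(-1), rotate(0, 180)

t0: joint angles (θ0=270°, θ1=270°, e=1)
step 1 (extend(-1)): joint angles (θ0=270°, θ1=270°, e=0)
step 2 (rotate(0, 180)): joint angles (θ0=90°, θ1=270°, e=0)
minimal: 2 command(s), checked below 2.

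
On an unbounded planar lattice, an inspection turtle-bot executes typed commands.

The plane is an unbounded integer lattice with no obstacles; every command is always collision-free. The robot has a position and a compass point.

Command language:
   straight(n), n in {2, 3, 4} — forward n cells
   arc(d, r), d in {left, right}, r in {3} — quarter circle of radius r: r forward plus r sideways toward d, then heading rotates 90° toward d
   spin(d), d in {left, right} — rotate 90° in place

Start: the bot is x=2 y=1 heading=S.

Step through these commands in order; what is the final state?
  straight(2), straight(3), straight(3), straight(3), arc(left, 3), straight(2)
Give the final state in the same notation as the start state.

x=7 y=-13 heading=E

initial: x=2 y=1 heading=S
step 1 (straight(2)): x=2 y=-1 heading=S
step 2 (straight(3)): x=2 y=-4 heading=S
step 3 (straight(3)): x=2 y=-7 heading=S
step 4 (straight(3)): x=2 y=-10 heading=S
step 5 (arc(left, 3)): x=5 y=-13 heading=E
step 6 (straight(2)): x=7 y=-13 heading=E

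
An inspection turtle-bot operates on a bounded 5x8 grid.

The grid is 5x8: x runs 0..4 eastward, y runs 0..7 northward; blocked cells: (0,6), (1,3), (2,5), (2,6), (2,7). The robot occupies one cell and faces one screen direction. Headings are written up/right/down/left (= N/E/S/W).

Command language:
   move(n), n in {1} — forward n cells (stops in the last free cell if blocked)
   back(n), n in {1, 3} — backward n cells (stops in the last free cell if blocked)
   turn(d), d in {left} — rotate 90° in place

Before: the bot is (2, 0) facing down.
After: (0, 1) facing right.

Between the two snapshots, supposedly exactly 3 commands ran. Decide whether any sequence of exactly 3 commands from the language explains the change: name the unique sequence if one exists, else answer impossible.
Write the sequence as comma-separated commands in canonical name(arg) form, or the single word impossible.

back(1), turn(left), back(3)

key: back(3) runs into the grid edge before its full distance
initial: (2, 0) facing down
1. back(1) → (2, 1) facing down
2. turn(left) → (2, 1) facing right
3. back(3) → (0, 1) facing right
no rival 3-sequence matches.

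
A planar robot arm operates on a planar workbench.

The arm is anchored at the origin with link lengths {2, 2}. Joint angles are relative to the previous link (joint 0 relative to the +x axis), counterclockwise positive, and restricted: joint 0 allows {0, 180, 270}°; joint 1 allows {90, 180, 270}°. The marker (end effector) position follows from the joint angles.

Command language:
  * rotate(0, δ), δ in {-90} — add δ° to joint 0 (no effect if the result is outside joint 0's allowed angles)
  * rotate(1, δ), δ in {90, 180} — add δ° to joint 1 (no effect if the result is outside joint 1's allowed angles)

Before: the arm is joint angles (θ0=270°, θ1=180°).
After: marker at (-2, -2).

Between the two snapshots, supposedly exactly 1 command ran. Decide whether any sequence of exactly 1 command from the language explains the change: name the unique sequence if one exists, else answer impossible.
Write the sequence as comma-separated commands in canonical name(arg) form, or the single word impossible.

start: joint angles (θ0=270°, θ1=180°)
[1] after rotate(1, 90): joint angles (θ0=270°, θ1=270°)
uniquely the one of 3 1-step routes that fits.

rotate(1, 90)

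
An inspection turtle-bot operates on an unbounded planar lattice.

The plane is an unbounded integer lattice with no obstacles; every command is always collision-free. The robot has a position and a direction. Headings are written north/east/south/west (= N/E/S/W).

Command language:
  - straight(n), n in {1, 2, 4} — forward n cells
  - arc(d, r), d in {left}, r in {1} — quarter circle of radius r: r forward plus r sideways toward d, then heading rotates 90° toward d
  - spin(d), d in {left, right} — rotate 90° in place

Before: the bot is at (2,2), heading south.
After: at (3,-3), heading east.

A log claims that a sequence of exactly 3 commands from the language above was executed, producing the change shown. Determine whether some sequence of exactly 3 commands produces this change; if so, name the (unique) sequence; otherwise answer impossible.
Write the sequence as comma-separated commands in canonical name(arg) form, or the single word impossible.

key: running arc(left, 1) before straight(2) would end elsewhere — order is forced
begin: at (2,2), heading south
step 1 (straight(2)): at (2,0), heading south
step 2 (straight(2)): at (2,-2), heading south
step 3 (arc(left, 1)): at (3,-3), heading east
all 216 alternatives checked — unique.

straight(2), straight(2), arc(left, 1)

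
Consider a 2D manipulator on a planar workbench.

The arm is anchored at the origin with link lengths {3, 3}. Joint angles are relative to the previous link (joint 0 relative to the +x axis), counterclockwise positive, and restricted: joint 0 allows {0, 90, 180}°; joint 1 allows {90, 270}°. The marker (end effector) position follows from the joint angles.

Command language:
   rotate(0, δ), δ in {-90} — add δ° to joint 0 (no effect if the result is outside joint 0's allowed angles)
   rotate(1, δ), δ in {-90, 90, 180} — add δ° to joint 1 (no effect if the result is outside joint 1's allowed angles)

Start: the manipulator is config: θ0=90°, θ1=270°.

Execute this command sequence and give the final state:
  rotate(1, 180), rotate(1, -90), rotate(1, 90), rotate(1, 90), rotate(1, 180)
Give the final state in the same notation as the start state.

begin: config: θ0=90°, θ1=270°
t=1 rotate(1, 180) ⇒ config: θ0=90°, θ1=90°
t=2 rotate(1, -90) ⇒ config: θ0=90°, θ1=90°
t=3 rotate(1, 90) ⇒ config: θ0=90°, θ1=90°
t=4 rotate(1, 90) ⇒ config: θ0=90°, θ1=90°
t=5 rotate(1, 180) ⇒ config: θ0=90°, θ1=270°

config: θ0=90°, θ1=270°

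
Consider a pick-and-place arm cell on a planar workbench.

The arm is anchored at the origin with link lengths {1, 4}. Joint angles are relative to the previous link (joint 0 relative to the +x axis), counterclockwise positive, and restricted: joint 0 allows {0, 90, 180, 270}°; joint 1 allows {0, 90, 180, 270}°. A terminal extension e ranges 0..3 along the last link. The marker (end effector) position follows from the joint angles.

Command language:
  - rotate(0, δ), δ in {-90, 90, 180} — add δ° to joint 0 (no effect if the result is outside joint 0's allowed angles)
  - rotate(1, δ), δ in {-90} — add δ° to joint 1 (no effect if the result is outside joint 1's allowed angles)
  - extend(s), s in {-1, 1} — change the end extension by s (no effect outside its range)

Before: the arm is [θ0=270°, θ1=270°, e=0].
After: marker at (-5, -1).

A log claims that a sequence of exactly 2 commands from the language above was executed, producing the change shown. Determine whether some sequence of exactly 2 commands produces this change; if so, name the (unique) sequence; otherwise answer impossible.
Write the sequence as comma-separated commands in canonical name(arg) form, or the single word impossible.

extend(-1), extend(1)

key: running extend(1) before extend(-1) would end elsewhere — order is forced
initial: [θ0=270°, θ1=270°, e=0]
step 1 (extend(-1)): [θ0=270°, θ1=270°, e=0]
step 2 (extend(1)): [θ0=270°, θ1=270°, e=1]
all 36 alternatives checked — unique.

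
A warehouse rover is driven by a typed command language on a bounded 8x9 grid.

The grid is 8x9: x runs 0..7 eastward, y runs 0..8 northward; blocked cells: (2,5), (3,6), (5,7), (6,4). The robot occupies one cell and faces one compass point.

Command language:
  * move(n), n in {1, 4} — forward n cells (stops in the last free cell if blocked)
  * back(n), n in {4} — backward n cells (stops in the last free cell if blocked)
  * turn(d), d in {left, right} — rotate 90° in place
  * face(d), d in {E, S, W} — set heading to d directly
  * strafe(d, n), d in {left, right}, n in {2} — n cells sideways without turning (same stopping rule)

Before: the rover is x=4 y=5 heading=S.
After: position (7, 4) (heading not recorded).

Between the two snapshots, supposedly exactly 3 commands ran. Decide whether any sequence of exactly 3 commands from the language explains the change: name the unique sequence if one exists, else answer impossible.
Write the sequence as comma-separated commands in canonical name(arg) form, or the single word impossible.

key: the second strafe(left, 2) runs into the grid edge before its full distance
initial: x=4 y=5 heading=S
t=1 strafe(left, 2) ⇒ x=6 y=5 heading=S
t=2 strafe(left, 2) ⇒ x=7 y=5 heading=S
t=3 move(1) ⇒ x=7 y=4 heading=S
all 1000 alternatives checked — unique.

strafe(left, 2), strafe(left, 2), move(1)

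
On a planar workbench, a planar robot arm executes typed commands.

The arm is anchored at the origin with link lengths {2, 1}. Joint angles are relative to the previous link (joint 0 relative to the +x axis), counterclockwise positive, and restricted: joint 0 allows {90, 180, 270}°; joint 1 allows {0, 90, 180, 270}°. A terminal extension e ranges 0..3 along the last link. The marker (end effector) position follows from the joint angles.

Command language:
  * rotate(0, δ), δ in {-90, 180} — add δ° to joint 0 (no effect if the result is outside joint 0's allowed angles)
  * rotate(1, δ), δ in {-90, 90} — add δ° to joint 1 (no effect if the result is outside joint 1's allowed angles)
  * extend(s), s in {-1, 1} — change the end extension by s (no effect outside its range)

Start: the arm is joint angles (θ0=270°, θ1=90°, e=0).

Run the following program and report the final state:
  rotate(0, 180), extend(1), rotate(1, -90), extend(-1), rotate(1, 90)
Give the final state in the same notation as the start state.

t0: joint angles (θ0=270°, θ1=90°, e=0)
t=1 rotate(0, 180) ⇒ joint angles (θ0=90°, θ1=90°, e=0)
t=2 extend(1) ⇒ joint angles (θ0=90°, θ1=90°, e=1)
t=3 rotate(1, -90) ⇒ joint angles (θ0=90°, θ1=0°, e=1)
t=4 extend(-1) ⇒ joint angles (θ0=90°, θ1=0°, e=0)
t=5 rotate(1, 90) ⇒ joint angles (θ0=90°, θ1=90°, e=0)

joint angles (θ0=90°, θ1=90°, e=0)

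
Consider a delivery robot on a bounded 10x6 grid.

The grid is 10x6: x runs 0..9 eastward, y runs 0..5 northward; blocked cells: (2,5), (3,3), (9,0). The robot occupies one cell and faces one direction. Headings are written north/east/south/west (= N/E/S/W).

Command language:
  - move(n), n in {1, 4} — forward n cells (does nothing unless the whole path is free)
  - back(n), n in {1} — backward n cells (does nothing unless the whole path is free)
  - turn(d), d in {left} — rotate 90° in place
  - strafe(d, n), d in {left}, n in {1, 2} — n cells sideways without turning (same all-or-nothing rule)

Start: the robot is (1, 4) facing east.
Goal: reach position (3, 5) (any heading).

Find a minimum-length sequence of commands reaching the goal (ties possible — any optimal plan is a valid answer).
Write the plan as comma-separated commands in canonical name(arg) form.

move(1), move(1), strafe(left, 1)

t0: (1, 4) facing east
t=1 move(1) ⇒ (2, 4) facing east
t=2 move(1) ⇒ (3, 4) facing east
t=3 strafe(left, 1) ⇒ (3, 5) facing east
minimal: 3 command(s), checked below 3.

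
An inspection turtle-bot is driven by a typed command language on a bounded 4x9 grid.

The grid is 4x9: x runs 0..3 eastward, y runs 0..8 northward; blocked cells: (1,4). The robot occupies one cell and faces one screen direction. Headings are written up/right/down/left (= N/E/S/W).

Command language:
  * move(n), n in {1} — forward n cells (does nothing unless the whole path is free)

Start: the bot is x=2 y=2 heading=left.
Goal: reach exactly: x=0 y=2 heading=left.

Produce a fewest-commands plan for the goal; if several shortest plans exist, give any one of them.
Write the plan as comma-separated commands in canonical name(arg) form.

start: x=2 y=2 heading=left
1. move(1) → x=1 y=2 heading=left
2. move(1) → x=0 y=2 heading=left
no 1-step plan works, so 2 is optimal.

move(1), move(1)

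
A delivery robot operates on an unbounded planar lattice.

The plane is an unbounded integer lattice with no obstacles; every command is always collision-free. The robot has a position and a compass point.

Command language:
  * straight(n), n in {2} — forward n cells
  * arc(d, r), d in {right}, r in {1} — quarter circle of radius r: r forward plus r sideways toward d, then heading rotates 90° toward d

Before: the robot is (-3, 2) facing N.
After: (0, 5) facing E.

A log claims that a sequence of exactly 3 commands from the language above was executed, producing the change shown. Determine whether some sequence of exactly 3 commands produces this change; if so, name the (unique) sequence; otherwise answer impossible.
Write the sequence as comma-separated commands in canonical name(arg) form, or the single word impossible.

straight(2), arc(right, 1), straight(2)

key: position moved to (0,5) AND the heading swung to E — translation plus rotation needed
initial: (-3, 2) facing N
1. straight(2) → (-3, 4) facing N
2. arc(right, 1) → (-2, 5) facing E
3. straight(2) → (0, 5) facing E
no rival 3-sequence matches.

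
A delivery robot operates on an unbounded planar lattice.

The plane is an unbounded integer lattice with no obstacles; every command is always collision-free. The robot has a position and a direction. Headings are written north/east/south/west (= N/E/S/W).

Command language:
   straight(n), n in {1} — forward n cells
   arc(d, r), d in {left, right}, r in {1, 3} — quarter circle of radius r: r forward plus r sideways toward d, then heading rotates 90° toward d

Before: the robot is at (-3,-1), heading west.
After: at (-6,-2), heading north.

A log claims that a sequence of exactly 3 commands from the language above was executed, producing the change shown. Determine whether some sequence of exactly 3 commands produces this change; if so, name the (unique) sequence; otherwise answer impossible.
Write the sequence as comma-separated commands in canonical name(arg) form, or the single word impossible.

key: order matters: swapping arc(left, 1) and arc(right, 1) lands elsewhere
t0: at (-3,-1), heading west
1. arc(left, 1) → at (-4,-2), heading south
2. arc(right, 1) → at (-5,-3), heading west
3. arc(right, 1) → at (-6,-2), heading north
uniquely the one of 125 3-step routes that fits.

arc(left, 1), arc(right, 1), arc(right, 1)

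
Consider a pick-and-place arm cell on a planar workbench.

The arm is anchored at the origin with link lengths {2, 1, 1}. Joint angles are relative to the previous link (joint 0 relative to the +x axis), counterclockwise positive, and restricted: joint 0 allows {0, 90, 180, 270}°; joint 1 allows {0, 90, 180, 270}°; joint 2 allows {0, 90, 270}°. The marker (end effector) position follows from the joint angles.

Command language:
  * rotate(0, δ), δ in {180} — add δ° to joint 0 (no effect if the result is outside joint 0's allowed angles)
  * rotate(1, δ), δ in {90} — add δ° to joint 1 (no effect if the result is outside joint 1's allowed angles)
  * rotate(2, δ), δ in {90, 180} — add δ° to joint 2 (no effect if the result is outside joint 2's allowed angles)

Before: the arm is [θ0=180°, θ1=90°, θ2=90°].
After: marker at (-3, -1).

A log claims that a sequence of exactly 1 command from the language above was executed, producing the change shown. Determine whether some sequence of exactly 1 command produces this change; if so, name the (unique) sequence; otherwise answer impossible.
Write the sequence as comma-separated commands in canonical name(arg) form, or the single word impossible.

from: [θ0=180°, θ1=90°, θ2=90°]
1. rotate(2, 180) → [θ0=180°, θ1=90°, θ2=270°]
all 4 alternatives checked — unique.

rotate(2, 180)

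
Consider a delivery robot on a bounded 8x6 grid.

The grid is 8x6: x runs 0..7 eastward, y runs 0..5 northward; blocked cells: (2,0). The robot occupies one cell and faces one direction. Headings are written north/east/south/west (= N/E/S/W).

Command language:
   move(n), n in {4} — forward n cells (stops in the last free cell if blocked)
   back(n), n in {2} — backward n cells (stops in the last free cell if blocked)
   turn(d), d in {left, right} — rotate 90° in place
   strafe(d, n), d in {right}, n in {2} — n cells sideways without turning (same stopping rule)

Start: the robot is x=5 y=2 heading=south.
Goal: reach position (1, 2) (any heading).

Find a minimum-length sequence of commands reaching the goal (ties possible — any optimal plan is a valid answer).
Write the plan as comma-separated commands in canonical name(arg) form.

initial: x=5 y=2 heading=south
t=1 turn(right) ⇒ x=5 y=2 heading=west
t=2 move(4) ⇒ x=1 y=2 heading=west
no 1-step plan works, so 2 is optimal.

turn(right), move(4)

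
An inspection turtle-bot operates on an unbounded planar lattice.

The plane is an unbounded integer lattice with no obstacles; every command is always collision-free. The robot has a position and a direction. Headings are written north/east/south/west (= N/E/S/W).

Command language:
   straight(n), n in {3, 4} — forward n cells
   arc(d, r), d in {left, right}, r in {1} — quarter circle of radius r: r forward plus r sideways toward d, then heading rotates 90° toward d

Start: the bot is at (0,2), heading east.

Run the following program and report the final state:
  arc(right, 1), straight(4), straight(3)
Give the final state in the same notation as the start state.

at (1,-6), heading south

t0: at (0,2), heading east
1. arc(right, 1) → at (1,1), heading south
2. straight(4) → at (1,-3), heading south
3. straight(3) → at (1,-6), heading south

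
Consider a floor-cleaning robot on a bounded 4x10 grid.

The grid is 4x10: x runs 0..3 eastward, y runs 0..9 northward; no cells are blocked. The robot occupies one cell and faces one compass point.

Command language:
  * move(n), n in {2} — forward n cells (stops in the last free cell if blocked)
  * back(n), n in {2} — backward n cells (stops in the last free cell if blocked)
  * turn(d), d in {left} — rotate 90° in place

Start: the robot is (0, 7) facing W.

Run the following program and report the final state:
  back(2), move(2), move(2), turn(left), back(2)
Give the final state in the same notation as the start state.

(0, 9) facing S

from: (0, 7) facing W
t=1 back(2) ⇒ (2, 7) facing W
t=2 move(2) ⇒ (0, 7) facing W
t=3 move(2) ⇒ (0, 7) facing W
t=4 turn(left) ⇒ (0, 7) facing S
t=5 back(2) ⇒ (0, 9) facing S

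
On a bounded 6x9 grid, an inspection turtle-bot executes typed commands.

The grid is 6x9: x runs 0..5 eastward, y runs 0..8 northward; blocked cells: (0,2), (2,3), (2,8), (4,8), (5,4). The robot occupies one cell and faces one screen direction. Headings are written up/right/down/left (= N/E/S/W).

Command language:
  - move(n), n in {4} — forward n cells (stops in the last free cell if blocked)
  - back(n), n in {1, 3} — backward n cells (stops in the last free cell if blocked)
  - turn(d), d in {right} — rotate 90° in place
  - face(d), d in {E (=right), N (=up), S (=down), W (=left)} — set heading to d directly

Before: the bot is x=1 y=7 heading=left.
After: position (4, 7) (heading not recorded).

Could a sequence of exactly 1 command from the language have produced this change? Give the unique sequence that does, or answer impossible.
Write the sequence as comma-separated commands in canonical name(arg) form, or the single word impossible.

start: x=1 y=7 heading=left
1. back(3) → x=4 y=7 heading=left
all 8 alternatives checked — unique.

back(3)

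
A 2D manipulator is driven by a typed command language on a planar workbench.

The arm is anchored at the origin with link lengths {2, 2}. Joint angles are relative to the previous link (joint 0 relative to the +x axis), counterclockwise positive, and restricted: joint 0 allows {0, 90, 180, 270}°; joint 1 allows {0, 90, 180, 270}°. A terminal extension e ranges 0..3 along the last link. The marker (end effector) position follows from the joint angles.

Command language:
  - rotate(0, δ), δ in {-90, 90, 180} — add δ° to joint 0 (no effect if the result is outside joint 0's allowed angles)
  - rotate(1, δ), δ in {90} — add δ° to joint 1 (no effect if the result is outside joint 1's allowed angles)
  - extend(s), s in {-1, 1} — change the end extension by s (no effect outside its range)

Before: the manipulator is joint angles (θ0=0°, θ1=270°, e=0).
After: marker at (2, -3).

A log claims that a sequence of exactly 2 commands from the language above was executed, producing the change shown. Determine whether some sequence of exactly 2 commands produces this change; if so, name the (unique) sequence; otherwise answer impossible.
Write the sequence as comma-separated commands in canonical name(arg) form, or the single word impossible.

key: running extend(1) before extend(-1) would end elsewhere — order is forced
begin: joint angles (θ0=0°, θ1=270°, e=0)
[1] after extend(-1): joint angles (θ0=0°, θ1=270°, e=0)
[2] after extend(1): joint angles (θ0=0°, θ1=270°, e=1)
uniquely the one of 36 2-step routes that fits.

extend(-1), extend(1)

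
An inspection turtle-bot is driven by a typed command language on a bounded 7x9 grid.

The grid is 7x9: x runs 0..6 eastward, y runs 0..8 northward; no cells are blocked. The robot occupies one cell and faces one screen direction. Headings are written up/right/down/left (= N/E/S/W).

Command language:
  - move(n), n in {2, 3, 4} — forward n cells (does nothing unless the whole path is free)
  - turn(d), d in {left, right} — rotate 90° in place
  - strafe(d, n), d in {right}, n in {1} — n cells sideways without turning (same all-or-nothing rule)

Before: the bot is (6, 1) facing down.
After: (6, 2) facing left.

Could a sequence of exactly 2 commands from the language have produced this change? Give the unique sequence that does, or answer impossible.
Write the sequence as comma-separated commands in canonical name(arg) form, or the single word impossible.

key: position moved to (6,2) AND the heading swung to W — translation plus rotation needed
from: (6, 1) facing down
step 1 (turn(right)): (6, 1) facing left
step 2 (strafe(right, 1)): (6, 2) facing left
all 36 alternatives checked — unique.

turn(right), strafe(right, 1)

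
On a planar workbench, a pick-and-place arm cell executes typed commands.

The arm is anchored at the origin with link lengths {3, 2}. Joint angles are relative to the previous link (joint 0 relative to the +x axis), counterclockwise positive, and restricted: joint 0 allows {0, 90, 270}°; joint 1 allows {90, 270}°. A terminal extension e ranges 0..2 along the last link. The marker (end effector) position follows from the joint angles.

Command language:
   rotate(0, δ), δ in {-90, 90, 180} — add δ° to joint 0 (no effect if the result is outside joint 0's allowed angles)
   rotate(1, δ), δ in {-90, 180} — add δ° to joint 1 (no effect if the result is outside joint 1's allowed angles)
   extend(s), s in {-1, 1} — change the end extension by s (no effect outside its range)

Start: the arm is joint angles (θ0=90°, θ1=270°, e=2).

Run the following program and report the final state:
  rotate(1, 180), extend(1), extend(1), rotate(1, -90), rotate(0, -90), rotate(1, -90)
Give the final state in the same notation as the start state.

initial: joint angles (θ0=90°, θ1=270°, e=2)
t=1 rotate(1, 180) ⇒ joint angles (θ0=90°, θ1=90°, e=2)
t=2 extend(1) ⇒ joint angles (θ0=90°, θ1=90°, e=2)
t=3 extend(1) ⇒ joint angles (θ0=90°, θ1=90°, e=2)
t=4 rotate(1, -90) ⇒ joint angles (θ0=90°, θ1=90°, e=2)
t=5 rotate(0, -90) ⇒ joint angles (θ0=0°, θ1=90°, e=2)
t=6 rotate(1, -90) ⇒ joint angles (θ0=0°, θ1=90°, e=2)

joint angles (θ0=0°, θ1=90°, e=2)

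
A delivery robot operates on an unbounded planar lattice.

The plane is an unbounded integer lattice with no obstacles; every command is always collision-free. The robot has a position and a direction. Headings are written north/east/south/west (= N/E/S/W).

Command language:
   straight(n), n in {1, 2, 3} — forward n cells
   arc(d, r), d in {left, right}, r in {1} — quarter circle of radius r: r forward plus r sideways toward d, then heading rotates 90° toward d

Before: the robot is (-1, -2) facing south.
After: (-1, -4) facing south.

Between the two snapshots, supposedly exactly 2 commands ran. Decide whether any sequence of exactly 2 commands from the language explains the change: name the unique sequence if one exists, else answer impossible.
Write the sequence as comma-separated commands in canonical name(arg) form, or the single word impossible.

key: heading stays S — no command in the sequence turns
t0: (-1, -2) facing south
t=1 straight(1) ⇒ (-1, -3) facing south
t=2 straight(1) ⇒ (-1, -4) facing south
no rival 2-sequence matches.

straight(1), straight(1)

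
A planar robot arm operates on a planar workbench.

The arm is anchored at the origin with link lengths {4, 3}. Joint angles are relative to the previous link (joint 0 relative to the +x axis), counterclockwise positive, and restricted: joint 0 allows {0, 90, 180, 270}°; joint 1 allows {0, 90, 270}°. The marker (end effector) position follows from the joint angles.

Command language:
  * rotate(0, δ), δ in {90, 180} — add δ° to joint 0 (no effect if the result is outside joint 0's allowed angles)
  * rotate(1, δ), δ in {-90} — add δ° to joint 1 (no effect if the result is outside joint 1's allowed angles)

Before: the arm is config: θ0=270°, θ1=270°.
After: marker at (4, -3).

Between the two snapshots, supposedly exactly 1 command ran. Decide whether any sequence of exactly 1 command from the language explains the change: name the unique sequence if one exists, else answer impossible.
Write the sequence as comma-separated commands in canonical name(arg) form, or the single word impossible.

from: config: θ0=270°, θ1=270°
[1] after rotate(0, 90): config: θ0=0°, θ1=270°
no other 1-command option fits: unique.

rotate(0, 90)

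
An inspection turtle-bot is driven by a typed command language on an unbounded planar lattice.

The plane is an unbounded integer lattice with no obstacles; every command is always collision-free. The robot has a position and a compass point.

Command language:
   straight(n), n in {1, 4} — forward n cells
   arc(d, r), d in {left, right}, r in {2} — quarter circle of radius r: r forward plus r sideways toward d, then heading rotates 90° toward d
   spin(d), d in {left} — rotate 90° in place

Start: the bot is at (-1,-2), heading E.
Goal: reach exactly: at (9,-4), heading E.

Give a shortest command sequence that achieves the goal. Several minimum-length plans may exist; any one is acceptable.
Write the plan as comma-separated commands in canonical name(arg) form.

arc(right, 2), spin(left), straight(4), straight(4)

begin: at (-1,-2), heading E
[1] after arc(right, 2): at (1,-4), heading S
[2] after spin(left): at (1,-4), heading E
[3] after straight(4): at (5,-4), heading E
[4] after straight(4): at (9,-4), heading E
nothing shorter than 4 reaches the goal.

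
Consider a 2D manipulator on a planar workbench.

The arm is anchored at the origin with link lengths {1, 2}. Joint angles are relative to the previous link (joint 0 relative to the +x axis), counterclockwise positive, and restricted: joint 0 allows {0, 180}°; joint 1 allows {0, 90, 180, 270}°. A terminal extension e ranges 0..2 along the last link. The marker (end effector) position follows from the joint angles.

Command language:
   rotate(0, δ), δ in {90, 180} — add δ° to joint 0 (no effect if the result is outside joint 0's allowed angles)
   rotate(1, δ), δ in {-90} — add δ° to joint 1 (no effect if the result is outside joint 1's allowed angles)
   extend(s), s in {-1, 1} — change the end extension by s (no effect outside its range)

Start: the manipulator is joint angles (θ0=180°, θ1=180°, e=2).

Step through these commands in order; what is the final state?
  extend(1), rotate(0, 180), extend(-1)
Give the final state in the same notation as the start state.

joint angles (θ0=0°, θ1=180°, e=1)

start: joint angles (θ0=180°, θ1=180°, e=2)
t=1 extend(1) ⇒ joint angles (θ0=180°, θ1=180°, e=2)
t=2 rotate(0, 180) ⇒ joint angles (θ0=0°, θ1=180°, e=2)
t=3 extend(-1) ⇒ joint angles (θ0=0°, θ1=180°, e=1)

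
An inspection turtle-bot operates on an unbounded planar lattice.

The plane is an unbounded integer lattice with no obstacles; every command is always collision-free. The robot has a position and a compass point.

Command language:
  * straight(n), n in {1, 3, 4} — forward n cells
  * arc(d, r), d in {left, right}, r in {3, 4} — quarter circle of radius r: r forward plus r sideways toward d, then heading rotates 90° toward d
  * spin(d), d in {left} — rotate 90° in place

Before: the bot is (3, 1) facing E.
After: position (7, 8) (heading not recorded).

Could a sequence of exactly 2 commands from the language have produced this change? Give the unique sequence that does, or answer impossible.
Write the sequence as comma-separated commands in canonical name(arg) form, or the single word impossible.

key: running straight(3) before arc(left, 4) would end elsewhere — order is forced
t0: (3, 1) facing E
t=1 arc(left, 4) ⇒ (7, 5) facing N
t=2 straight(3) ⇒ (7, 8) facing N
all 64 alternatives checked — unique.

arc(left, 4), straight(3)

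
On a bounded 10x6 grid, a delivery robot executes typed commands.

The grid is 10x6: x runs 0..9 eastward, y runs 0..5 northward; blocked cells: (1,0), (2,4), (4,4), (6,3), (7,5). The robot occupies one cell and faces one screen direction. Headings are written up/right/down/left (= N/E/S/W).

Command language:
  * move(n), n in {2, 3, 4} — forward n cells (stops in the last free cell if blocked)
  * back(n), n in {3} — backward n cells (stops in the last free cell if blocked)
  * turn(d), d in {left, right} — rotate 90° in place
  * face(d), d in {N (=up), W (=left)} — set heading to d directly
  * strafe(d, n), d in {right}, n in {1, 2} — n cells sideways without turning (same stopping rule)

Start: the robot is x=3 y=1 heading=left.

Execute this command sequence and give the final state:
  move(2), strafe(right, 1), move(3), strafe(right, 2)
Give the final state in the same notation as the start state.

x=0 y=4 heading=left

t0: x=3 y=1 heading=left
[1] after move(2): x=1 y=1 heading=left
[2] after strafe(right, 1): x=1 y=2 heading=left
[3] after move(3): x=0 y=2 heading=left
[4] after strafe(right, 2): x=0 y=4 heading=left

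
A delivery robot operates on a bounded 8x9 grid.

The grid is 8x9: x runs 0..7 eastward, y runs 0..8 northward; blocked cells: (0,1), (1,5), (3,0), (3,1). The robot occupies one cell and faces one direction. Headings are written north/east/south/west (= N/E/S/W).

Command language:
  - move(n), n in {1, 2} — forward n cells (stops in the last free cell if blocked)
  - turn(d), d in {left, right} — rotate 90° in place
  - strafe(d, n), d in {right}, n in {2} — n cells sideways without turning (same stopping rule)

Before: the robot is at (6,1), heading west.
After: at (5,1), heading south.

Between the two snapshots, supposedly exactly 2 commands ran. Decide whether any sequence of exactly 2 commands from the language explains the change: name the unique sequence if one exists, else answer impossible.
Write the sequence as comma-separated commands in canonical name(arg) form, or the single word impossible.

key: order matters: swapping move(1) and turn(left) lands elsewhere
t0: at (6,1), heading west
t=1 move(1) ⇒ at (5,1), heading west
t=2 turn(left) ⇒ at (5,1), heading south
no rival 2-sequence matches.

move(1), turn(left)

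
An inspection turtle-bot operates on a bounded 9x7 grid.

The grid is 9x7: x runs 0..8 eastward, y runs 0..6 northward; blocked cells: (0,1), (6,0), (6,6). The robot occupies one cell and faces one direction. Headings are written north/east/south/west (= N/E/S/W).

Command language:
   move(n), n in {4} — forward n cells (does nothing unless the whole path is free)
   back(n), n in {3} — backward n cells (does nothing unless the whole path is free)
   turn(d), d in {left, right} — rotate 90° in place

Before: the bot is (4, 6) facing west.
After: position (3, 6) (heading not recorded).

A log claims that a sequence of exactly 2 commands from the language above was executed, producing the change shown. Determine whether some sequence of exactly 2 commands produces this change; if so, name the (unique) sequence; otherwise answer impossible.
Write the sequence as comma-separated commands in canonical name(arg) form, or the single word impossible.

move(4), back(3)

key: running back(3) before move(4) would end elsewhere — order is forced
from: (4, 6) facing west
step 1 (move(4)): (0, 6) facing west
step 2 (back(3)): (3, 6) facing west
uniquely the one of 16 2-step routes that fits.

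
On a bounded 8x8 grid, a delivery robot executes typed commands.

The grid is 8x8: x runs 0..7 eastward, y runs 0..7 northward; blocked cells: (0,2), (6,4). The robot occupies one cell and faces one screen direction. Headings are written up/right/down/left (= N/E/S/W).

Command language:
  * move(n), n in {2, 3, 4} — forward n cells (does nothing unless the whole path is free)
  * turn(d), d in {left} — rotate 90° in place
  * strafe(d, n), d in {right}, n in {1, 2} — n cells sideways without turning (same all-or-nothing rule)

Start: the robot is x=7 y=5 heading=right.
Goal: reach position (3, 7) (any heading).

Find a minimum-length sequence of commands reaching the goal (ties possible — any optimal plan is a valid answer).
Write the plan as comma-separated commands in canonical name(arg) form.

t0: x=7 y=5 heading=right
1. turn(left) → x=7 y=5 heading=up
2. move(2) → x=7 y=7 heading=up
3. turn(left) → x=7 y=7 heading=left
4. move(4) → x=3 y=7 heading=left
minimal: 4 command(s), checked below 4.

turn(left), move(2), turn(left), move(4)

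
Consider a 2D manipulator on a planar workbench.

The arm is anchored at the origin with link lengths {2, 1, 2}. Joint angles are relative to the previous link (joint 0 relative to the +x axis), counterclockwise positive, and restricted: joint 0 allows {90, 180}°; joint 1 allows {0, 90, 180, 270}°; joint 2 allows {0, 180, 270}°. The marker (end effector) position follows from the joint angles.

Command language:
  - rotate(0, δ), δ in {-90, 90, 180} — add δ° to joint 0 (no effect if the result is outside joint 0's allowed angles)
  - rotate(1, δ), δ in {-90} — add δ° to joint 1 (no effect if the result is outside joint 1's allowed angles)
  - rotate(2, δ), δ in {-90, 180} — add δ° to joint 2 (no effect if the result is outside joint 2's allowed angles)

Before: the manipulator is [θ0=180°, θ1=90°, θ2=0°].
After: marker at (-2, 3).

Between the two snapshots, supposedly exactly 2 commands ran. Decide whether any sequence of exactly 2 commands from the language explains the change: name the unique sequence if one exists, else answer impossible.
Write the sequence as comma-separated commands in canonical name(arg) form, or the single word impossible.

begin: [θ0=180°, θ1=90°, θ2=0°]
1. rotate(1, -90) → [θ0=180°, θ1=0°, θ2=0°]
2. rotate(1, -90) → [θ0=180°, θ1=270°, θ2=0°]
no other 2-command option fits: unique.

rotate(1, -90), rotate(1, -90)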